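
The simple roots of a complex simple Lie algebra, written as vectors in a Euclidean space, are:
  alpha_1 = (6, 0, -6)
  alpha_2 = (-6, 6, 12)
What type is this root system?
Compute the Cartan integers a_ij = 2(alpha_i, alpha_j)/(alpha_j, alpha_j); the resulting 2x2 Cartan matrix is
[[2, -1], [-3, 2]].
The roots have two lengths (squared-length ratio 3:1); the short ones are alpha_{1}. The associated Dynkin diagram is two nodes joined by a triple edge (G_2), so the type is G_2.

G_2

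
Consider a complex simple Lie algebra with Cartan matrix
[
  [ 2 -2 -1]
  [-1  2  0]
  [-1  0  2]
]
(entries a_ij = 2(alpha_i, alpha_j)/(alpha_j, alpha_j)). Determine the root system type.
The matrix has rank 3 with 2's on the diagonal. Reading the off-diagonal entries as Dynkin edges (a single edge where a_ij = a_ji = -1; a double or triple edge where a_ij * a_ji = 2 or 3), the diagram is a chain of 3 nodes with a double edge at one end; the terminal node there is the unique short simple root (B_3). One simple-root ordering that puts it in standard form is (alpha_3, alpha_1, alpha_2). So the algebra is type B_3, i.e. so(7).

B_3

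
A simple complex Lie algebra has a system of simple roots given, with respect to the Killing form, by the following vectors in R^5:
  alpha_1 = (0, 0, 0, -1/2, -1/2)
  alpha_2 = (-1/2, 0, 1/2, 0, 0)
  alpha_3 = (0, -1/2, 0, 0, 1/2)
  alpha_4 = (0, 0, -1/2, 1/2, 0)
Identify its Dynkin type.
Compute the Cartan integers a_ij = 2(alpha_i, alpha_j)/(alpha_j, alpha_j); the resulting 4x4 Cartan matrix is
[[2, 0, -1, -1], [0, 2, 0, -1], [-1, 0, 2, 0], [-1, -1, 0, 2]].
All simple roots have the same length, so the diagram is simply laced. The associated Dynkin diagram is a chain of 4 nodes with single edges (A_4), so the type is A_4 (the algebra sl(5)).

type A_4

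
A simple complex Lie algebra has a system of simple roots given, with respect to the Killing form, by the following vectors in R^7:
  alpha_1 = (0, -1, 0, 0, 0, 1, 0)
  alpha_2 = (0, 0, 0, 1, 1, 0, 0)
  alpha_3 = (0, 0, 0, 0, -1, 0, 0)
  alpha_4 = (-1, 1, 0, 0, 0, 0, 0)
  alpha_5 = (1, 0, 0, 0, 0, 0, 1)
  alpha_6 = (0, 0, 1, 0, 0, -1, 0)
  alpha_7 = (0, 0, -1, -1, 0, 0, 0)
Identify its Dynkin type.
B7

Compute the Cartan integers a_ij = 2(alpha_i, alpha_j)/(alpha_j, alpha_j); the resulting 7x7 Cartan matrix is
[[2, 0, 0, -1, 0, -1, 0], [0, 2, -2, 0, 0, 0, -1], [0, -1, 2, 0, 0, 0, 0], [-1, 0, 0, 2, -1, 0, 0], [0, 0, 0, -1, 2, 0, 0], [-1, 0, 0, 0, 0, 2, -1], [0, -1, 0, 0, 0, -1, 2]].
The roots have two lengths (squared-length ratio 2:1); the short ones are alpha_{3}. The associated Dynkin diagram is a chain of 7 nodes with a double edge at one end; the terminal node there is the unique short simple root (B_7), so the type is B_7 (the algebra so(15)).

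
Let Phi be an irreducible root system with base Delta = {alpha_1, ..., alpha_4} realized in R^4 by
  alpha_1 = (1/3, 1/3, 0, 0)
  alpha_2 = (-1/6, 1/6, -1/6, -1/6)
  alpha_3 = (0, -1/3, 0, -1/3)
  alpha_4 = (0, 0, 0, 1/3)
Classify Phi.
type F_4

Compute the Cartan integers a_ij = 2(alpha_i, alpha_j)/(alpha_j, alpha_j); the resulting 4x4 Cartan matrix is
[[2, 0, -1, 0], [0, 2, 0, -1], [-1, 0, 2, -2], [0, -1, -1, 2]].
The roots have two lengths (squared-length ratio 2:1); the short ones are alpha_{2,4}. The associated Dynkin diagram is a chain of 4 nodes with a double edge between the middle two (F_4), so the type is F_4.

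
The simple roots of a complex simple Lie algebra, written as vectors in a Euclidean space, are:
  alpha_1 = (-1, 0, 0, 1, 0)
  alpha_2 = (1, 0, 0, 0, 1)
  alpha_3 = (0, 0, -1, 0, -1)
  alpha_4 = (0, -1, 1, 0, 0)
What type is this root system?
Compute the Cartan integers a_ij = 2(alpha_i, alpha_j)/(alpha_j, alpha_j); the resulting 4x4 Cartan matrix is
[[2, -1, 0, 0], [-1, 2, -1, 0], [0, -1, 2, -1], [0, 0, -1, 2]].
All simple roots have the same length, so the diagram is simply laced. The associated Dynkin diagram is a chain of 4 nodes with single edges (A_4), so the type is A_4 (the algebra sl(5)).

type A_4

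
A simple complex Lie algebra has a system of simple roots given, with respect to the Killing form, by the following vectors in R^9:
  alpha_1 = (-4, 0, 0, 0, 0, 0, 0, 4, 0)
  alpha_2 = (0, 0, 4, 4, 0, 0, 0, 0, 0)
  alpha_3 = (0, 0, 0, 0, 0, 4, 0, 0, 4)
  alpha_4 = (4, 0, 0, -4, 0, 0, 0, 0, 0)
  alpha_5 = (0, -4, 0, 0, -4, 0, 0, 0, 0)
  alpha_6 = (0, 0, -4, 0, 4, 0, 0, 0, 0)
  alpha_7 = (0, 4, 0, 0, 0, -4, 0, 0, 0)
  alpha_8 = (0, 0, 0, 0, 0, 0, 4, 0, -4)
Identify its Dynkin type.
A8

Compute the Cartan integers a_ij = 2(alpha_i, alpha_j)/(alpha_j, alpha_j); the resulting 8x8 Cartan matrix is
[[2, 0, 0, -1, 0, 0, 0, 0], [0, 2, 0, -1, 0, -1, 0, 0], [0, 0, 2, 0, 0, 0, -1, -1], [-1, -1, 0, 2, 0, 0, 0, 0], [0, 0, 0, 0, 2, -1, -1, 0], [0, -1, 0, 0, -1, 2, 0, 0], [0, 0, -1, 0, -1, 0, 2, 0], [0, 0, -1, 0, 0, 0, 0, 2]].
All simple roots have the same length, so the diagram is simply laced. The associated Dynkin diagram is a chain of 8 nodes with single edges (A_8), so the type is A_8 (the algebra sl(9)).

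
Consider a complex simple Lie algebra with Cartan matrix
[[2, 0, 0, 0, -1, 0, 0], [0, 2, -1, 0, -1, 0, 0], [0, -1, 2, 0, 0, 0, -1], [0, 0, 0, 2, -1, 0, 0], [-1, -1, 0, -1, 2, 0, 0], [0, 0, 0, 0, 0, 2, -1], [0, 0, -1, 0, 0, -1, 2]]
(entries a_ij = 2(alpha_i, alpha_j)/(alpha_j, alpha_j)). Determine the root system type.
D_7 (so(14))

The matrix has rank 7 with 2's on the diagonal. Reading the off-diagonal entries as Dynkin edges (a single edge where a_ij = a_ji = -1; a double or triple edge where a_ij * a_ji = 2 or 3), the diagram is a chain of 5 nodes with a fork of two nodes at one end (D_7). One simple-root ordering that puts it in standard form is (alpha_6, alpha_7, alpha_3, alpha_2, alpha_5, alpha_4, alpha_1). So the algebra is type D_7, i.e. so(14).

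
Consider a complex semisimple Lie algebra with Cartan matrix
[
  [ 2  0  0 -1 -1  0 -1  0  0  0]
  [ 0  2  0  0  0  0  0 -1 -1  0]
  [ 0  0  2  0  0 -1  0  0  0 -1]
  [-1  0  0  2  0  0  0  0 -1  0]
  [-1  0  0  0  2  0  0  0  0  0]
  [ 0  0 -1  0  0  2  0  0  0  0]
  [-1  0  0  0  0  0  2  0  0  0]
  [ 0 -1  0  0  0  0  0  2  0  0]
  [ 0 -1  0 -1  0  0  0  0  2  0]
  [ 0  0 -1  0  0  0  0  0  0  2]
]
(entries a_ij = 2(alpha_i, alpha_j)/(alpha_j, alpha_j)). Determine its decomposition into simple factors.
The diagram associated to this matrix has two connected components: the simple roots {alpha_3, alpha_6, alpha_10} form a chain of 3 nodes with single edges (A_3), and {alpha_1, alpha_2, alpha_4, alpha_5, alpha_7, alpha_8, alpha_9} form a chain of 5 nodes with a fork of two nodes at one end (D_7). A semisimple Lie algebra decomposes uniquely as the direct sum of simple ideals, one per connected component of its Dynkin diagram, so g ≅ A_3 ⊕ D_7 (dimension 15 + 91 = 106).

A_3 (sl(4)) + D_7 (so(14))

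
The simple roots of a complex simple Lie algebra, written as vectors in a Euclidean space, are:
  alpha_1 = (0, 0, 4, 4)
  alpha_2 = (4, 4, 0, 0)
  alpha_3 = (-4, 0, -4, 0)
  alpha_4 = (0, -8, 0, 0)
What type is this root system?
Compute the Cartan integers a_ij = 2(alpha_i, alpha_j)/(alpha_j, alpha_j); the resulting 4x4 Cartan matrix is
[[2, 0, -1, 0], [0, 2, -1, -1], [-1, -1, 2, 0], [0, -2, 0, 2]].
The roots have two lengths (squared-length ratio 2:1); the short ones are alpha_{1,2,3}. The associated Dynkin diagram is a chain of 4 nodes with a double edge at one end; the terminal node there is the unique long simple root (C_4), so the type is C_4 (the algebra sp(8)).

C_4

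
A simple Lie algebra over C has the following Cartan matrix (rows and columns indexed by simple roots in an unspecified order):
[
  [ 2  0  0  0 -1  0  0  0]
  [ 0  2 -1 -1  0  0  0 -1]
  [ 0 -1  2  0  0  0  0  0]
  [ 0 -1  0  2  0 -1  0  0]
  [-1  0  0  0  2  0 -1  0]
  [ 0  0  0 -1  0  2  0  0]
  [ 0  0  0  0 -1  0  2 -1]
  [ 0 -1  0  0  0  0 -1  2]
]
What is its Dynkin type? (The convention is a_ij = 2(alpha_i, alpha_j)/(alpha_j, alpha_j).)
E8

The matrix has rank 8 with 2's on the diagonal. Reading the off-diagonal entries as Dynkin edges (a single edge where a_ij = a_ji = -1; a double or triple edge where a_ij * a_ji = 2 or 3), the diagram is a chain of 7 nodes with one extra node attached to the third node from one end (E_8). One simple-root ordering that puts it in standard form is (alpha_6, alpha_3, alpha_4, alpha_2, alpha_8, alpha_7, alpha_5, alpha_1). So the algebra is type E_8.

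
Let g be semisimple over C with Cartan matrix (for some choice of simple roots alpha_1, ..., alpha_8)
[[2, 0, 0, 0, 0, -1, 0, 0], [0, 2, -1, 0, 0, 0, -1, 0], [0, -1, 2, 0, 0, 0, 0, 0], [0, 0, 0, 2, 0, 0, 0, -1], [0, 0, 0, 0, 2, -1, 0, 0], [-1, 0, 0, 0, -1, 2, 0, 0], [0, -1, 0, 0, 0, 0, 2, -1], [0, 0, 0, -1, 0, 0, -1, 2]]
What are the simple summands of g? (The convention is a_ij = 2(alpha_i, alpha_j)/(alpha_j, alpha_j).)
A3 ⊕ A5

The diagram associated to this matrix has two connected components: the simple roots {alpha_1, alpha_5, alpha_6} form a chain of 3 nodes with single edges (A_3), and {alpha_2, alpha_3, alpha_4, alpha_7, alpha_8} form a chain of 5 nodes with single edges (A_5). A semisimple Lie algebra decomposes uniquely as the direct sum of simple ideals, one per connected component of its Dynkin diagram, so g ≅ A_3 ⊕ A_5 (dimension 15 + 35 = 50).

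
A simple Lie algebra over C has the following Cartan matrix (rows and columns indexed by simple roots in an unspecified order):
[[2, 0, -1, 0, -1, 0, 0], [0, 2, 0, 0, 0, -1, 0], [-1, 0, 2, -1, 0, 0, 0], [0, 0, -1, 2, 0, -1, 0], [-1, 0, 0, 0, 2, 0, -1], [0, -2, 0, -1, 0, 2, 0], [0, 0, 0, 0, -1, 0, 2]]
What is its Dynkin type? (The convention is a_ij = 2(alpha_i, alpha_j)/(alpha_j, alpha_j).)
B7

The matrix has rank 7 with 2's on the diagonal. Reading the off-diagonal entries as Dynkin edges (a single edge where a_ij = a_ji = -1; a double or triple edge where a_ij * a_ji = 2 or 3), the diagram is a chain of 7 nodes with a double edge at one end; the terminal node there is the unique short simple root (B_7). One simple-root ordering that puts it in standard form is (alpha_7, alpha_5, alpha_1, alpha_3, alpha_4, alpha_6, alpha_2). So the algebra is type B_7, i.e. so(15).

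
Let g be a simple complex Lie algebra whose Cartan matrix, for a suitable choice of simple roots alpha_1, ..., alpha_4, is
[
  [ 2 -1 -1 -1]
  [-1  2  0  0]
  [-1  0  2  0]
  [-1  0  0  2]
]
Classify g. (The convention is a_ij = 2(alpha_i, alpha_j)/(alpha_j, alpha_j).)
The matrix has rank 4 with 2's on the diagonal. Reading the off-diagonal entries as Dynkin edges (a single edge where a_ij = a_ji = -1; a double or triple edge where a_ij * a_ji = 2 or 3), the diagram is a chain of 2 nodes with a fork of two nodes at one end (D_4). One simple-root ordering that puts it in standard form is (alpha_3, alpha_1, alpha_2, alpha_4). So the algebra is type D_4, i.e. so(8).

type D_4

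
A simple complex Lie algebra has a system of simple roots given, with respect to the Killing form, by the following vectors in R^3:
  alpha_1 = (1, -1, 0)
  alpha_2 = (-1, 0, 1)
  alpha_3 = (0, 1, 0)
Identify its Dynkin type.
Compute the Cartan integers a_ij = 2(alpha_i, alpha_j)/(alpha_j, alpha_j); the resulting 3x3 Cartan matrix is
[[2, -1, -2], [-1, 2, 0], [-1, 0, 2]].
The roots have two lengths (squared-length ratio 2:1); the short ones are alpha_{3}. The associated Dynkin diagram is a chain of 3 nodes with a double edge at one end; the terminal node there is the unique short simple root (B_3), so the type is B_3 (the algebra so(7)).

B3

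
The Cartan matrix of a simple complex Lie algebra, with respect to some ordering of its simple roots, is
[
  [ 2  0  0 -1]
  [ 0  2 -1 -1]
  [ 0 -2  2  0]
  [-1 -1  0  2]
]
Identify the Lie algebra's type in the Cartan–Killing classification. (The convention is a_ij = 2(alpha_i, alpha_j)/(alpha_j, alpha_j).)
C4

The matrix has rank 4 with 2's on the diagonal. Reading the off-diagonal entries as Dynkin edges (a single edge where a_ij = a_ji = -1; a double or triple edge where a_ij * a_ji = 2 or 3), the diagram is a chain of 4 nodes with a double edge at one end; the terminal node there is the unique long simple root (C_4). One simple-root ordering that puts it in standard form is (alpha_1, alpha_4, alpha_2, alpha_3). So the algebra is type C_4, i.e. sp(8).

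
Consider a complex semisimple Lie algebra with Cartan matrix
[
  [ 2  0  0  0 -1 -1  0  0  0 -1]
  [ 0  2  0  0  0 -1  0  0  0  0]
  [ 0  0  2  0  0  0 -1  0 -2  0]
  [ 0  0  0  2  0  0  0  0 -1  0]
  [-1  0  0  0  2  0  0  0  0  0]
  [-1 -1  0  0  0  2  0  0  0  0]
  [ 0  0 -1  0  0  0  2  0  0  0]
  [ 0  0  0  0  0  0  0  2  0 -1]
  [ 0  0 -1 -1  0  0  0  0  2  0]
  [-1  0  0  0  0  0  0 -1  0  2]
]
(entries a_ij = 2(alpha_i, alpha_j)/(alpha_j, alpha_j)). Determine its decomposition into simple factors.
E_6 + F_4

The diagram associated to this matrix has two connected components: the simple roots {alpha_1, alpha_2, alpha_5, alpha_6, alpha_8, alpha_10} form a chain of 5 nodes with one extra node attached to the third node from one end (E_6), and {alpha_3, alpha_4, alpha_7, alpha_9} form a chain of 4 nodes with a double edge between the middle two (F_4). A semisimple Lie algebra decomposes uniquely as the direct sum of simple ideals, one per connected component of its Dynkin diagram, so g ≅ E_6 ⊕ F_4 (dimension 78 + 52 = 130).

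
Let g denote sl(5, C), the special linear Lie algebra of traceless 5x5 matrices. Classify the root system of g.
This is sl(5), which has dimension 5^2 - 1 = 24 and rank 5 - 1 = 4 (a Cartan subalgebra is the diagonal traceless matrices). In the classification of classical Lie algebras, the special linear algebra sl(n+1) has type A_n; here n = 4, so the Dynkin diagram is a chain of 4 nodes with single edges (A_4). Hence the type is A_4.

A_4 (sl(5))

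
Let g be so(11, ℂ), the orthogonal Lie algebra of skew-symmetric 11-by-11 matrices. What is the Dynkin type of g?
B_5

This is so(11) with 11 odd, which has dimension 11(11-1)/2 = 55 and rank (11-1)/2 = 5. In the classification of classical Lie algebras, the orthogonal algebra so(2n+1) in an odd number of variables has type B_n; here n = 5, so the Dynkin diagram is a chain of 5 nodes with a double edge at one end; the terminal node there is the unique short simple root (B_5). Hence the type is B_5.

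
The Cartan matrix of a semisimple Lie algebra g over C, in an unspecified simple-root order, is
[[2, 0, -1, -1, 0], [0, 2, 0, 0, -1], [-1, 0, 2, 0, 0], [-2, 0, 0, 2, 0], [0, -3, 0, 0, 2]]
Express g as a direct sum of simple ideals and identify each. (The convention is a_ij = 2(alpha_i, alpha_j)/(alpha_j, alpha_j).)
The diagram associated to this matrix has two connected components: the simple roots {alpha_1, alpha_3, alpha_4} form a chain of 3 nodes with a double edge at one end; the terminal node there is the unique long simple root (C_3), and {alpha_2, alpha_5} form two nodes joined by a triple edge (G_2). A semisimple Lie algebra decomposes uniquely as the direct sum of simple ideals, one per connected component of its Dynkin diagram, so g ≅ C_3 ⊕ G_2 (dimension 21 + 14 = 35).

C_3 ⊕ G_2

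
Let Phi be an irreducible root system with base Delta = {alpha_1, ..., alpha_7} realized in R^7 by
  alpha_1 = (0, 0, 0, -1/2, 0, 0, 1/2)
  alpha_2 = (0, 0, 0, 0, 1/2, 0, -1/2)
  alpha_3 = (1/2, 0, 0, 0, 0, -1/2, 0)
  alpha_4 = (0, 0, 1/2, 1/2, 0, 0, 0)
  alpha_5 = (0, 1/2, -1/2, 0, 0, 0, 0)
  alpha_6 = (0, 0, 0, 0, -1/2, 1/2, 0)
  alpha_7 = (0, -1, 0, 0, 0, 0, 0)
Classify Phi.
Compute the Cartan integers a_ij = 2(alpha_i, alpha_j)/(alpha_j, alpha_j); the resulting 7x7 Cartan matrix is
[[2, -1, 0, -1, 0, 0, 0], [-1, 2, 0, 0, 0, -1, 0], [0, 0, 2, 0, 0, -1, 0], [-1, 0, 0, 2, -1, 0, 0], [0, 0, 0, -1, 2, 0, -1], [0, -1, -1, 0, 0, 2, 0], [0, 0, 0, 0, -2, 0, 2]].
The roots have two lengths (squared-length ratio 2:1); the short ones are alpha_{1,2,3,4,5,6}. The associated Dynkin diagram is a chain of 7 nodes with a double edge at one end; the terminal node there is the unique long simple root (C_7), so the type is C_7 (the algebra sp(14)).

type C_7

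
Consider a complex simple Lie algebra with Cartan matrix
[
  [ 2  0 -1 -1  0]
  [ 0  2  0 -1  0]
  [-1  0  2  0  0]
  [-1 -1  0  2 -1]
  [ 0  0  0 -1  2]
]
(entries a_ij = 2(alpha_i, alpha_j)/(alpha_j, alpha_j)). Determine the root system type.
The matrix has rank 5 with 2's on the diagonal. Reading the off-diagonal entries as Dynkin edges (a single edge where a_ij = a_ji = -1; a double or triple edge where a_ij * a_ji = 2 or 3), the diagram is a chain of 3 nodes with a fork of two nodes at one end (D_5). One simple-root ordering that puts it in standard form is (alpha_3, alpha_1, alpha_4, alpha_2, alpha_5). So the algebra is type D_5, i.e. so(10).

type D_5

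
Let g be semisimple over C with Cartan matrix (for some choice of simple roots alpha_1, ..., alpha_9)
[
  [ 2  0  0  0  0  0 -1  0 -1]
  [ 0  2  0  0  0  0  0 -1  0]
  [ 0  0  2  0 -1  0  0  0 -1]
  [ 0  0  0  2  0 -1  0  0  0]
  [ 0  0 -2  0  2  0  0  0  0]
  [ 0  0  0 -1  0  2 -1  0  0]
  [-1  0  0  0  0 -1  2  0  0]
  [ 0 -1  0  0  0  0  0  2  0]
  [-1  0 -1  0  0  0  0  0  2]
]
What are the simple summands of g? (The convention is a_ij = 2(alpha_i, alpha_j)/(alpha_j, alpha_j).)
type A_2 ⊕ type C_7

The diagram associated to this matrix has two connected components: the simple roots {alpha_2, alpha_8} form a chain of 2 nodes with single edges (A_2), and {alpha_1, alpha_3, alpha_4, alpha_5, alpha_6, alpha_7, alpha_9} form a chain of 7 nodes with a double edge at one end; the terminal node there is the unique long simple root (C_7). A semisimple Lie algebra decomposes uniquely as the direct sum of simple ideals, one per connected component of its Dynkin diagram, so g ≅ A_2 ⊕ C_7 (dimension 8 + 105 = 113).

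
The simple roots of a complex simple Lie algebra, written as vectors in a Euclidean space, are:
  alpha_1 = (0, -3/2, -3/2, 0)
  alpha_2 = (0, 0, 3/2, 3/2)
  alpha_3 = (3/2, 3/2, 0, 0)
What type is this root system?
A3

Compute the Cartan integers a_ij = 2(alpha_i, alpha_j)/(alpha_j, alpha_j); the resulting 3x3 Cartan matrix is
[[2, -1, -1], [-1, 2, 0], [-1, 0, 2]].
All simple roots have the same length, so the diagram is simply laced. The associated Dynkin diagram is a chain of 3 nodes with single edges (A_3), so the type is A_3 (the algebra sl(4)).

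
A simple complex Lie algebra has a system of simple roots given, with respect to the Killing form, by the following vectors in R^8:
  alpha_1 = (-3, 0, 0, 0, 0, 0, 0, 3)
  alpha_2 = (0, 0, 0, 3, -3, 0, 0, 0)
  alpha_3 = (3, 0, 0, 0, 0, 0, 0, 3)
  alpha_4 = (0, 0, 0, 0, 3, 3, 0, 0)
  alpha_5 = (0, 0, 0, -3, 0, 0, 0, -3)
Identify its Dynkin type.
Compute the Cartan integers a_ij = 2(alpha_i, alpha_j)/(alpha_j, alpha_j); the resulting 5x5 Cartan matrix is
[[2, 0, 0, 0, -1], [0, 2, 0, -1, -1], [0, 0, 2, 0, -1], [0, -1, 0, 2, 0], [-1, -1, -1, 0, 2]].
All simple roots have the same length, so the diagram is simply laced. The associated Dynkin diagram is a chain of 3 nodes with a fork of two nodes at one end (D_5), so the type is D_5 (the algebra so(10)).

type D_5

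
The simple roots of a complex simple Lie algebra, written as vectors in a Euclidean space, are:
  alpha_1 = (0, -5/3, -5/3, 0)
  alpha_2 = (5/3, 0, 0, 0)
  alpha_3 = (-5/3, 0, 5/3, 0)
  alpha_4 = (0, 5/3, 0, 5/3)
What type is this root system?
type B_4

Compute the Cartan integers a_ij = 2(alpha_i, alpha_j)/(alpha_j, alpha_j); the resulting 4x4 Cartan matrix is
[[2, 0, -1, -1], [0, 2, -1, 0], [-1, -2, 2, 0], [-1, 0, 0, 2]].
The roots have two lengths (squared-length ratio 2:1); the short ones are alpha_{2}. The associated Dynkin diagram is a chain of 4 nodes with a double edge at one end; the terminal node there is the unique short simple root (B_4), so the type is B_4 (the algebra so(9)).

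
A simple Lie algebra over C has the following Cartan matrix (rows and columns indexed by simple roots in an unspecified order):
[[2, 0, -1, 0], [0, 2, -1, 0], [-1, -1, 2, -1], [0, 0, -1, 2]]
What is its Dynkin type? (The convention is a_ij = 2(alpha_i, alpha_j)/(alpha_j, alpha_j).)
D_4

The matrix has rank 4 with 2's on the diagonal. Reading the off-diagonal entries as Dynkin edges (a single edge where a_ij = a_ji = -1; a double or triple edge where a_ij * a_ji = 2 or 3), the diagram is a chain of 2 nodes with a fork of two nodes at one end (D_4). One simple-root ordering that puts it in standard form is (alpha_4, alpha_3, alpha_2, alpha_1). So the algebra is type D_4, i.e. so(8).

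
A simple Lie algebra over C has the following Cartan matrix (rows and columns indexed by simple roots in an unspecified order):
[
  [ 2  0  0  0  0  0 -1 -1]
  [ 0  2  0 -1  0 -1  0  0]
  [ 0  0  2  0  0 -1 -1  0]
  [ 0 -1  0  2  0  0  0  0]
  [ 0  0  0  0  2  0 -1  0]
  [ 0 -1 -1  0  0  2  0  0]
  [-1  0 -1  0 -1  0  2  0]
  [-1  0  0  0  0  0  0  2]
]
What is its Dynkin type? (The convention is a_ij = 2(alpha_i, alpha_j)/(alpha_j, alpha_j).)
E8

The matrix has rank 8 with 2's on the diagonal. Reading the off-diagonal entries as Dynkin edges (a single edge where a_ij = a_ji = -1; a double or triple edge where a_ij * a_ji = 2 or 3), the diagram is a chain of 7 nodes with one extra node attached to the third node from one end (E_8). One simple-root ordering that puts it in standard form is (alpha_8, alpha_5, alpha_1, alpha_7, alpha_3, alpha_6, alpha_2, alpha_4). So the algebra is type E_8.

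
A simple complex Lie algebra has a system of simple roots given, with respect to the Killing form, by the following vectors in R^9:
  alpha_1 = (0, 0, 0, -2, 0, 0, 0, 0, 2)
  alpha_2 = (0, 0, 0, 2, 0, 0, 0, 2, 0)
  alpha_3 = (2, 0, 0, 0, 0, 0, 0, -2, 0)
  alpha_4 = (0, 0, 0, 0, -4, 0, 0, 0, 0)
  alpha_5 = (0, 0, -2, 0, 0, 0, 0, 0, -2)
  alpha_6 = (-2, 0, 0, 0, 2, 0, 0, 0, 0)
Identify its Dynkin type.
Compute the Cartan integers a_ij = 2(alpha_i, alpha_j)/(alpha_j, alpha_j); the resulting 6x6 Cartan matrix is
[[2, -1, 0, 0, -1, 0], [-1, 2, -1, 0, 0, 0], [0, -1, 2, 0, 0, -1], [0, 0, 0, 2, 0, -2], [-1, 0, 0, 0, 2, 0], [0, 0, -1, -1, 0, 2]].
The roots have two lengths (squared-length ratio 2:1); the short ones are alpha_{1,2,3,5,6}. The associated Dynkin diagram is a chain of 6 nodes with a double edge at one end; the terminal node there is the unique long simple root (C_6), so the type is C_6 (the algebra sp(12)).

C_6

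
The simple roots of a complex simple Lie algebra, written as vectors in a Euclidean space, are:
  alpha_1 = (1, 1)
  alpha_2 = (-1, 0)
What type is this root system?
Compute the Cartan integers a_ij = 2(alpha_i, alpha_j)/(alpha_j, alpha_j); the resulting 2x2 Cartan matrix is
[[2, -2], [-1, 2]].
The roots have two lengths (squared-length ratio 2:1); the short ones are alpha_{2}. The associated Dynkin diagram is a chain of 2 nodes with a double edge at one end; the terminal node there is the unique short simple root (B_2), so the type is B_2 (the algebra so(5)).

B2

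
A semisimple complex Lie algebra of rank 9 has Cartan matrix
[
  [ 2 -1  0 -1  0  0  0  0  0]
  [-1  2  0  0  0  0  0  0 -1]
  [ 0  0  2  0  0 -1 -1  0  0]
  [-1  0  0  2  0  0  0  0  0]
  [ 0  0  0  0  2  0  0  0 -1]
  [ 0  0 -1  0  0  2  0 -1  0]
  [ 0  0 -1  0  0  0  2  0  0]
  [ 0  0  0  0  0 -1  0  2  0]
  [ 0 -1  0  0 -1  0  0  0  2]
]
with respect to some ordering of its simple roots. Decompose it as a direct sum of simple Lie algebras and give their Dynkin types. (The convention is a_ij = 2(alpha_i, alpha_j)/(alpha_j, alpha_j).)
The diagram associated to this matrix has two connected components: the simple roots {alpha_3, alpha_6, alpha_7, alpha_8} form a chain of 4 nodes with single edges (A_4), and {alpha_1, alpha_2, alpha_4, alpha_5, alpha_9} form a chain of 5 nodes with single edges (A_5). A semisimple Lie algebra decomposes uniquely as the direct sum of simple ideals, one per connected component of its Dynkin diagram, so g ≅ A_4 ⊕ A_5 (dimension 24 + 35 = 59).

A_4 (sl(5)) + A_5 (sl(6))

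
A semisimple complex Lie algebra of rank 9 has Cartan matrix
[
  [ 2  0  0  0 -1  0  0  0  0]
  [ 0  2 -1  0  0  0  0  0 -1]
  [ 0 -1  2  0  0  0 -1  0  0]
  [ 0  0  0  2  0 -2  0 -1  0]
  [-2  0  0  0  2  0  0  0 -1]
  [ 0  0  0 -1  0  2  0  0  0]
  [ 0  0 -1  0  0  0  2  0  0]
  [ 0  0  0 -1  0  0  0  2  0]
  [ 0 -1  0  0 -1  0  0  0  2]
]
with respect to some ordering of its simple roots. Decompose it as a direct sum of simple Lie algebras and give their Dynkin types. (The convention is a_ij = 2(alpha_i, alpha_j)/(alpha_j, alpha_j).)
The diagram associated to this matrix has two connected components: the simple roots {alpha_4, alpha_6, alpha_8} form a chain of 3 nodes with a double edge at one end; the terminal node there is the unique short simple root (B_3), and {alpha_1, alpha_2, alpha_3, alpha_5, alpha_7, alpha_9} form a chain of 6 nodes with a double edge at one end; the terminal node there is the unique short simple root (B_6). A semisimple Lie algebra decomposes uniquely as the direct sum of simple ideals, one per connected component of its Dynkin diagram, so g ≅ B_3 ⊕ B_6 (dimension 21 + 78 = 99).

B3 ⊕ B6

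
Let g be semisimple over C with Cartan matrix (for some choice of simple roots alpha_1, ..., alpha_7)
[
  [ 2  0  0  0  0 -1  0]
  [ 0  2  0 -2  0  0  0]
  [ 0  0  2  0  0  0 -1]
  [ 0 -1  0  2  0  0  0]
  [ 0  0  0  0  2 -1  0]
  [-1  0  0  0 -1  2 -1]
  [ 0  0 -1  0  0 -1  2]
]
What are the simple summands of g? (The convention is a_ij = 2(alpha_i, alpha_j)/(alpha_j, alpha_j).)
The diagram associated to this matrix has two connected components: the simple roots {alpha_2, alpha_4} form a chain of 2 nodes with a double edge at one end; the terminal node there is the unique short simple root (B_2), and {alpha_1, alpha_3, alpha_5, alpha_6, alpha_7} form a chain of 3 nodes with a fork of two nodes at one end (D_5). A semisimple Lie algebra decomposes uniquely as the direct sum of simple ideals, one per connected component of its Dynkin diagram, so g ≅ B_2 ⊕ D_5 (dimension 10 + 45 = 55).

B2 + D5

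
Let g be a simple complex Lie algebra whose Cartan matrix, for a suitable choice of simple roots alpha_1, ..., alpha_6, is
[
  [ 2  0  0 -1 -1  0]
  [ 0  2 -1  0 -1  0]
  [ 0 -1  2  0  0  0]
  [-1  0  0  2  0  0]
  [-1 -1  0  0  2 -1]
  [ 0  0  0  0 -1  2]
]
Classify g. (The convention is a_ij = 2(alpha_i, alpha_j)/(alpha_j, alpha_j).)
The matrix has rank 6 with 2's on the diagonal. Reading the off-diagonal entries as Dynkin edges (a single edge where a_ij = a_ji = -1; a double or triple edge where a_ij * a_ji = 2 or 3), the diagram is a chain of 5 nodes with one extra node attached to the third node from one end (E_6). One simple-root ordering that puts it in standard form is (alpha_4, alpha_6, alpha_1, alpha_5, alpha_2, alpha_3). So the algebra is type E_6.

E_6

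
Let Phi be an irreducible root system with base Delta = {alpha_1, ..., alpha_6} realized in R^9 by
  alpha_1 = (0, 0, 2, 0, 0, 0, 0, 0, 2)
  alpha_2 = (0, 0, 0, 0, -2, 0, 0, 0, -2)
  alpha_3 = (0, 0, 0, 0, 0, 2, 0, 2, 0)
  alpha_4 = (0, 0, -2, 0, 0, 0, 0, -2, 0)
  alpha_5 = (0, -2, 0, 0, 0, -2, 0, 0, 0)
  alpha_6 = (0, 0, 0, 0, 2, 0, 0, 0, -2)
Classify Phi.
Compute the Cartan integers a_ij = 2(alpha_i, alpha_j)/(alpha_j, alpha_j); the resulting 6x6 Cartan matrix is
[[2, -1, 0, -1, 0, -1], [-1, 2, 0, 0, 0, 0], [0, 0, 2, -1, -1, 0], [-1, 0, -1, 2, 0, 0], [0, 0, -1, 0, 2, 0], [-1, 0, 0, 0, 0, 2]].
All simple roots have the same length, so the diagram is simply laced. The associated Dynkin diagram is a chain of 4 nodes with a fork of two nodes at one end (D_6), so the type is D_6 (the algebra so(12)).

D_6 (so(12))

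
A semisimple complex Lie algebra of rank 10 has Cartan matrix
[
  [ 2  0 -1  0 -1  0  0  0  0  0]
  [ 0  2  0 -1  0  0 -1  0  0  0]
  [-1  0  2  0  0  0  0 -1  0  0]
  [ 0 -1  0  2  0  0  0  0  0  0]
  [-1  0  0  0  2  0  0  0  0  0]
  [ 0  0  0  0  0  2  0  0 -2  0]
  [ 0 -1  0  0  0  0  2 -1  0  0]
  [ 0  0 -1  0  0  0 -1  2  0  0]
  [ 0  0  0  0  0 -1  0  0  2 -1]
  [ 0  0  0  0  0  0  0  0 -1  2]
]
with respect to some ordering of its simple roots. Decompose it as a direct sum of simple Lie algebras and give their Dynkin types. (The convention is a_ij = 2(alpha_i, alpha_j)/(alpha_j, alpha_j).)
The diagram associated to this matrix has two connected components: the simple roots {alpha_1, alpha_2, alpha_3, alpha_4, alpha_5, alpha_7, alpha_8} form a chain of 7 nodes with single edges (A_7), and {alpha_6, alpha_9, alpha_10} form a chain of 3 nodes with a double edge at one end; the terminal node there is the unique long simple root (C_3). A semisimple Lie algebra decomposes uniquely as the direct sum of simple ideals, one per connected component of its Dynkin diagram, so g ≅ A_7 ⊕ C_3 (dimension 63 + 21 = 84).

type A_7 ⊕ type C_3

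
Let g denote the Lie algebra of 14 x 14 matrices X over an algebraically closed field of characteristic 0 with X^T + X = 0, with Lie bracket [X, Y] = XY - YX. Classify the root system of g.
This is so(14) with 14 even, which has dimension 14(14-1)/2 = 91 and rank 14/2 = 7. In the classification of classical Lie algebras, the orthogonal algebra so(2n) in an even number of variables has type D_n; here n = 7, so the Dynkin diagram is a chain of 5 nodes with a fork of two nodes at one end (D_7). Hence the type is D_7.

D_7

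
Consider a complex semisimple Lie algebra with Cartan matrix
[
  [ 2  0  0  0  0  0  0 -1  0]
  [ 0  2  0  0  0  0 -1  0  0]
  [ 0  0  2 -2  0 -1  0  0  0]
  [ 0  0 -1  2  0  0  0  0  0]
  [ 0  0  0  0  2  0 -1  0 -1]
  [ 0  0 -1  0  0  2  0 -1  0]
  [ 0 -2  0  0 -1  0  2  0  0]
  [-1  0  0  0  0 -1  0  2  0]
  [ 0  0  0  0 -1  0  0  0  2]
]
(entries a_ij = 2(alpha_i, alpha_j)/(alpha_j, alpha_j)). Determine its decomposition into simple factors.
B_4 (so(9)) ⊕ B_5 (so(11))

The diagram associated to this matrix has two connected components: the simple roots {alpha_2, alpha_5, alpha_7, alpha_9} form a chain of 4 nodes with a double edge at one end; the terminal node there is the unique short simple root (B_4), and {alpha_1, alpha_3, alpha_4, alpha_6, alpha_8} form a chain of 5 nodes with a double edge at one end; the terminal node there is the unique short simple root (B_5). A semisimple Lie algebra decomposes uniquely as the direct sum of simple ideals, one per connected component of its Dynkin diagram, so g ≅ B_4 ⊕ B_5 (dimension 36 + 55 = 91).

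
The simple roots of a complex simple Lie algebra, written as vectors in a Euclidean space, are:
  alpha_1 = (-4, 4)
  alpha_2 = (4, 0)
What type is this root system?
Compute the Cartan integers a_ij = 2(alpha_i, alpha_j)/(alpha_j, alpha_j); the resulting 2x2 Cartan matrix is
[[2, -2], [-1, 2]].
The roots have two lengths (squared-length ratio 2:1); the short ones are alpha_{2}. The associated Dynkin diagram is a chain of 2 nodes with a double edge at one end; the terminal node there is the unique short simple root (B_2), so the type is B_2 (the algebra so(5)).

type B_2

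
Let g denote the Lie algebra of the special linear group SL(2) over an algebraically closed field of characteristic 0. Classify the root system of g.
A_1

This is sl(2), which has dimension 2^2 - 1 = 3 and rank 2 - 1 = 1 (a Cartan subalgebra is the diagonal traceless matrices). In the classification of classical Lie algebras, the special linear algebra sl(n+1) has type A_n; here n = 1, so the Dynkin diagram is a chain of 1 nodes with single edges (A_1). Hence the type is A_1.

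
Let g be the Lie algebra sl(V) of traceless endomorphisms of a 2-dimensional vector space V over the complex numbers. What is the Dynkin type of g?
This is sl(2), which has dimension 2^2 - 1 = 3 and rank 2 - 1 = 1 (a Cartan subalgebra is the diagonal traceless matrices). In the classification of classical Lie algebras, the special linear algebra sl(n+1) has type A_n; here n = 1, so the Dynkin diagram is a chain of 1 nodes with single edges (A_1). Hence the type is A_1.

A1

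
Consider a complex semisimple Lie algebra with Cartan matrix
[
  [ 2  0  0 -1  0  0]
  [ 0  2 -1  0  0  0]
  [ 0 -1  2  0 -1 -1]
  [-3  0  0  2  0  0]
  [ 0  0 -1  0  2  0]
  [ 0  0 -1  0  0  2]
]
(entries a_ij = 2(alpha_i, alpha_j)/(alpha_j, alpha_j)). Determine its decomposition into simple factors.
The diagram associated to this matrix has two connected components: the simple roots {alpha_2, alpha_3, alpha_5, alpha_6} form a chain of 2 nodes with a fork of two nodes at one end (D_4), and {alpha_1, alpha_4} form two nodes joined by a triple edge (G_2). A semisimple Lie algebra decomposes uniquely as the direct sum of simple ideals, one per connected component of its Dynkin diagram, so g ≅ D_4 ⊕ G_2 (dimension 28 + 14 = 42).

D_4 + G_2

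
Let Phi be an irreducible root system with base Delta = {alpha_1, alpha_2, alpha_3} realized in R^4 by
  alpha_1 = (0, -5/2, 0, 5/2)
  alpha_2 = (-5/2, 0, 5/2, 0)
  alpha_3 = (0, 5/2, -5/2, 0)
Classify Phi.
Compute the Cartan integers a_ij = 2(alpha_i, alpha_j)/(alpha_j, alpha_j); the resulting 3x3 Cartan matrix is
[[2, 0, -1], [0, 2, -1], [-1, -1, 2]].
All simple roots have the same length, so the diagram is simply laced. The associated Dynkin diagram is a chain of 3 nodes with single edges (A_3), so the type is A_3 (the algebra sl(4)).

A_3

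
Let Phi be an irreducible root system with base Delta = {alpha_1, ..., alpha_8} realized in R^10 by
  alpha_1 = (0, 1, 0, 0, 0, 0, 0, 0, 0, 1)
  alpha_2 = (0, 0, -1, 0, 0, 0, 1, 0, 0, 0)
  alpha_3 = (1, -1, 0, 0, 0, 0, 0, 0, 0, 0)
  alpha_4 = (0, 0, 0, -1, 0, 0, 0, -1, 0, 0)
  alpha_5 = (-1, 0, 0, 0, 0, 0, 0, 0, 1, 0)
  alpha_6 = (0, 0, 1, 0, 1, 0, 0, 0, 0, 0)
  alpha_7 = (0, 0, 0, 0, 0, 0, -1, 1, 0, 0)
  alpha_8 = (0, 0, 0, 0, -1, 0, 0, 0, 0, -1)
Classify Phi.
Compute the Cartan integers a_ij = 2(alpha_i, alpha_j)/(alpha_j, alpha_j); the resulting 8x8 Cartan matrix is
[[2, 0, -1, 0, 0, 0, 0, -1], [0, 2, 0, 0, 0, -1, -1, 0], [-1, 0, 2, 0, -1, 0, 0, 0], [0, 0, 0, 2, 0, 0, -1, 0], [0, 0, -1, 0, 2, 0, 0, 0], [0, -1, 0, 0, 0, 2, 0, -1], [0, -1, 0, -1, 0, 0, 2, 0], [-1, 0, 0, 0, 0, -1, 0, 2]].
All simple roots have the same length, so the diagram is simply laced. The associated Dynkin diagram is a chain of 8 nodes with single edges (A_8), so the type is A_8 (the algebra sl(9)).

A_8 (sl(9))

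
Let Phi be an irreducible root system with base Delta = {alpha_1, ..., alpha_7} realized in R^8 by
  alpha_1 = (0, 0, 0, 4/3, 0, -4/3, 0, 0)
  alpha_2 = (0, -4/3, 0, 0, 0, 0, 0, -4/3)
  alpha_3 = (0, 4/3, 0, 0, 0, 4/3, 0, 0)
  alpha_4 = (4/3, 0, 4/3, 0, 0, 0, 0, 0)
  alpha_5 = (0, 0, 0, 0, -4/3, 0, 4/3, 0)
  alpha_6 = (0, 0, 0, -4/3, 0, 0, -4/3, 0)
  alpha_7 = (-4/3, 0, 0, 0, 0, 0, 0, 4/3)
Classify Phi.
A_7

Compute the Cartan integers a_ij = 2(alpha_i, alpha_j)/(alpha_j, alpha_j); the resulting 7x7 Cartan matrix is
[[2, 0, -1, 0, 0, -1, 0], [0, 2, -1, 0, 0, 0, -1], [-1, -1, 2, 0, 0, 0, 0], [0, 0, 0, 2, 0, 0, -1], [0, 0, 0, 0, 2, -1, 0], [-1, 0, 0, 0, -1, 2, 0], [0, -1, 0, -1, 0, 0, 2]].
All simple roots have the same length, so the diagram is simply laced. The associated Dynkin diagram is a chain of 7 nodes with single edges (A_7), so the type is A_7 (the algebra sl(8)).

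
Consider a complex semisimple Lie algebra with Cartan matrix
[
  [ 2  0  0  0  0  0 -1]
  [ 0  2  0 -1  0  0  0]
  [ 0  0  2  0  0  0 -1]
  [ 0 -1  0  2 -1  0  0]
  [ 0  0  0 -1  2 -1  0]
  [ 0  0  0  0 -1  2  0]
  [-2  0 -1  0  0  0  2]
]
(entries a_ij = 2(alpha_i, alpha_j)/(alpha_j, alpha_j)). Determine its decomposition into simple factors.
The diagram associated to this matrix has two connected components: the simple roots {alpha_2, alpha_4, alpha_5, alpha_6} form a chain of 4 nodes with single edges (A_4), and {alpha_1, alpha_3, alpha_7} form a chain of 3 nodes with a double edge at one end; the terminal node there is the unique short simple root (B_3). A semisimple Lie algebra decomposes uniquely as the direct sum of simple ideals, one per connected component of its Dynkin diagram, so g ≅ A_4 ⊕ B_3 (dimension 24 + 21 = 45).

type A_4 ⊕ type B_3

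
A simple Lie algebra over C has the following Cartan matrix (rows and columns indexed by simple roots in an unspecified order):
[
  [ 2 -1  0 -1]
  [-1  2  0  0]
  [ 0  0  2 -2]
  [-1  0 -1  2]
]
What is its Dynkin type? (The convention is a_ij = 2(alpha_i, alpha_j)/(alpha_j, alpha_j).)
The matrix has rank 4 with 2's on the diagonal. Reading the off-diagonal entries as Dynkin edges (a single edge where a_ij = a_ji = -1; a double or triple edge where a_ij * a_ji = 2 or 3), the diagram is a chain of 4 nodes with a double edge at one end; the terminal node there is the unique long simple root (C_4). One simple-root ordering that puts it in standard form is (alpha_2, alpha_1, alpha_4, alpha_3). So the algebra is type C_4, i.e. sp(8).

C4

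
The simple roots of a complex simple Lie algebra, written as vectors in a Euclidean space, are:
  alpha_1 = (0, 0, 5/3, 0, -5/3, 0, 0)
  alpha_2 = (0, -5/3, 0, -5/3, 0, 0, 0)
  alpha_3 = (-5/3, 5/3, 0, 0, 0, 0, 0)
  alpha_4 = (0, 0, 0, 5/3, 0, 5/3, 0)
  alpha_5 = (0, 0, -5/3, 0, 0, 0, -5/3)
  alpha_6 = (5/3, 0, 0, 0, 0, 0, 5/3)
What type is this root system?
Compute the Cartan integers a_ij = 2(alpha_i, alpha_j)/(alpha_j, alpha_j); the resulting 6x6 Cartan matrix is
[[2, 0, 0, 0, -1, 0], [0, 2, -1, -1, 0, 0], [0, -1, 2, 0, 0, -1], [0, -1, 0, 2, 0, 0], [-1, 0, 0, 0, 2, -1], [0, 0, -1, 0, -1, 2]].
All simple roots have the same length, so the diagram is simply laced. The associated Dynkin diagram is a chain of 6 nodes with single edges (A_6), so the type is A_6 (the algebra sl(7)).

A6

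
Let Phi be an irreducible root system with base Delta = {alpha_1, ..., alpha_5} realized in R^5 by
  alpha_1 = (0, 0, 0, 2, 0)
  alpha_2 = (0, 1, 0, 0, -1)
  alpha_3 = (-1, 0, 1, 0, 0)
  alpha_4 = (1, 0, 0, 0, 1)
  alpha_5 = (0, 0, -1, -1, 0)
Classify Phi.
Compute the Cartan integers a_ij = 2(alpha_i, alpha_j)/(alpha_j, alpha_j); the resulting 5x5 Cartan matrix is
[[2, 0, 0, 0, -2], [0, 2, 0, -1, 0], [0, 0, 2, -1, -1], [0, -1, -1, 2, 0], [-1, 0, -1, 0, 2]].
The roots have two lengths (squared-length ratio 2:1); the short ones are alpha_{2,3,4,5}. The associated Dynkin diagram is a chain of 5 nodes with a double edge at one end; the terminal node there is the unique long simple root (C_5), so the type is C_5 (the algebra sp(10)).

C_5 (sp(10))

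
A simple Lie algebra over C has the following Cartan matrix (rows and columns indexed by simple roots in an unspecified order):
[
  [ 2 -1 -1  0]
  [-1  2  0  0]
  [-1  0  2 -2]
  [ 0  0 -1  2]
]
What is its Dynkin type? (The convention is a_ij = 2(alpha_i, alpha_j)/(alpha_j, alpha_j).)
B4

The matrix has rank 4 with 2's on the diagonal. Reading the off-diagonal entries as Dynkin edges (a single edge where a_ij = a_ji = -1; a double or triple edge where a_ij * a_ji = 2 or 3), the diagram is a chain of 4 nodes with a double edge at one end; the terminal node there is the unique short simple root (B_4). One simple-root ordering that puts it in standard form is (alpha_2, alpha_1, alpha_3, alpha_4). So the algebra is type B_4, i.e. so(9).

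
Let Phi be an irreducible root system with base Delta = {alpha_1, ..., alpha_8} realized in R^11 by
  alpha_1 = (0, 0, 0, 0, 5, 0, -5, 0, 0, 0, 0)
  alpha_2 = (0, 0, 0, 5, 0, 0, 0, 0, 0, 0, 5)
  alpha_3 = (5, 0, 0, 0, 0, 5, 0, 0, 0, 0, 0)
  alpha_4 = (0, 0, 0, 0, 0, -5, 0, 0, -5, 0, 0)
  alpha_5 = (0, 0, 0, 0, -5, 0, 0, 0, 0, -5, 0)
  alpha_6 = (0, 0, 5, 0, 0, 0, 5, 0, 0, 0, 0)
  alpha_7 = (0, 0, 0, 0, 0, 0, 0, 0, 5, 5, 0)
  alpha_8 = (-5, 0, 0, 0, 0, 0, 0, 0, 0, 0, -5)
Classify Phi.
A8

Compute the Cartan integers a_ij = 2(alpha_i, alpha_j)/(alpha_j, alpha_j); the resulting 8x8 Cartan matrix is
[[2, 0, 0, 0, -1, -1, 0, 0], [0, 2, 0, 0, 0, 0, 0, -1], [0, 0, 2, -1, 0, 0, 0, -1], [0, 0, -1, 2, 0, 0, -1, 0], [-1, 0, 0, 0, 2, 0, -1, 0], [-1, 0, 0, 0, 0, 2, 0, 0], [0, 0, 0, -1, -1, 0, 2, 0], [0, -1, -1, 0, 0, 0, 0, 2]].
All simple roots have the same length, so the diagram is simply laced. The associated Dynkin diagram is a chain of 8 nodes with single edges (A_8), so the type is A_8 (the algebra sl(9)).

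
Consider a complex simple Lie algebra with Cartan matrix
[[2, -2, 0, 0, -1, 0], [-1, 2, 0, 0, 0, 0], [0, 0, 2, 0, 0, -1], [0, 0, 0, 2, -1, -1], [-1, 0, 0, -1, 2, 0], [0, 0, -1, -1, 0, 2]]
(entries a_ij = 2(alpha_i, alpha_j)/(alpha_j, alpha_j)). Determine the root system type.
type B_6

The matrix has rank 6 with 2's on the diagonal. Reading the off-diagonal entries as Dynkin edges (a single edge where a_ij = a_ji = -1; a double or triple edge where a_ij * a_ji = 2 or 3), the diagram is a chain of 6 nodes with a double edge at one end; the terminal node there is the unique short simple root (B_6). One simple-root ordering that puts it in standard form is (alpha_3, alpha_6, alpha_4, alpha_5, alpha_1, alpha_2). So the algebra is type B_6, i.e. so(13).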